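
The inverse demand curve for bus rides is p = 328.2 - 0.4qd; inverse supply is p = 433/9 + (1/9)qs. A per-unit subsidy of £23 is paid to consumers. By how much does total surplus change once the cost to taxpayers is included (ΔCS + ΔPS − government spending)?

Pre-subsidy: 328.2 - 0.4q = 433/9 + (1/9)q gives q* = 548 and p* = 109.
With the rebate, buyers effectively pay pb = ps − 23, where ps is the price sellers receive.
On the curves, pb = 328.2 - 0.4q and ps = 433/9 + (1/9)q; the wedge ps − pb = 23 gives 433/9 + (1/9)q − (328.2 - 0.4q) = 23, so q' = 593.
Then pb = 328.2 − 0.4·593 = 91 and ps = 433/9 + (1/9)·593 = 114.
ΔCS = ½(548 + 593)(109 − 91) = 10269; ΔPS = ½(548 + 593)(114 − 109) = 2852.5.
Government spending = 23 × 593 = 13639.
Net change = 10269 + 2852.5 − 13639 = -517.5. The loss equals the DWL triangle ½·23·45.

Net change in total surplus = -£517.5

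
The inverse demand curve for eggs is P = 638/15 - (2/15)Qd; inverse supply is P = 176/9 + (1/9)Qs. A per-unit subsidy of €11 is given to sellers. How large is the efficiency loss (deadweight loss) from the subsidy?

Deadweight loss = €247.5

Pre-subsidy: 638/15 - (2/15)Q = 176/9 + (1/9)Q gives Q* = 94 and P* = 30.
With the subsidy, sellers receive Ps = Pb + 11 for each unit, where Pb is the price buyers pay.
On the curves, Pb = 638/15 - (2/15)Q and Ps = 176/9 + (1/9)Q; the wedge Ps − Pb = 11 gives 176/9 + (1/9)Q − (638/15 - (2/15)Q) = 11, so Q' = 139.
Then Pb = 638/15 − (2/15)·139 = 24 and Ps = 176/9 + (1/9)·139 = 35.
The subsidy expands output by 139 − 94 = 45 past the efficient level; on those units the gap between marginal cost and willingness to pay runs from 0 up to 11.
DWL = ½ × 11 × 45 = 247.5.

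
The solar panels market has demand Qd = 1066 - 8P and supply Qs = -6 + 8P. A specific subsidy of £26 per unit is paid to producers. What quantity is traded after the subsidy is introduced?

Pre-subsidy: 1066 - 8P = -6 + 8P gives P* = 67, Q* = 530.
With the subsidy, sellers receive Ps = Pb + 26 for each unit, where Pb is the price buyers pay.
Supply in terms of Pb becomes Qs = -6 + 8(Pb + 26) = 202 + 8Pb. Setting this equal to demand: 1066 - 8Pb = 202 + 8Pb, so Pb = 54.
Sellers receive Ps = 54 + 26 = 80; Q' = 1066 − 8·54 = 634.

Q' = 634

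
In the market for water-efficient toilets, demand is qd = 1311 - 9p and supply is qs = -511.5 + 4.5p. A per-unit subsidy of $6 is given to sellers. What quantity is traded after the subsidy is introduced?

Pre-subsidy: 1311 - 9p = -511.5 + 4.5p gives p* = 135, q* = 96.
With the subsidy, sellers receive ps = pb + 6 for each unit, where pb is the price buyers pay.
Supply in terms of pb becomes qs = -511.5 + 4.5(pb + 6) = -484.5 + 4.5pb. Setting this equal to demand: 1311 - 9pb = -484.5 + 4.5pb, so pb = 133.
Sellers receive ps = 133 + 6 = 139; q' = 1311 − 9·133 = 114.

q' = 114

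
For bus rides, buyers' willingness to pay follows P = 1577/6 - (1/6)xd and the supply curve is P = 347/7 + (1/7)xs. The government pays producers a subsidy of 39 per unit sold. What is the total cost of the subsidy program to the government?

Government cost = 31785

Pre-subsidy: 1577/6 - (1/6)x = 347/7 + (1/7)x gives x* = 689 and P* = 148.
With the subsidy, sellers receive Ps = Pb + 39 for each unit, where Pb is the price buyers pay.
On the curves, Pb = 1577/6 - (1/6)x and Ps = 347/7 + (1/7)x; the wedge Ps − Pb = 39 gives 347/7 + (1/7)x − (1577/6 - (1/6)x) = 39, so x' = 815.
Then Pb = 1577/6 − (1/6)·815 = 127 and Ps = 347/7 + (1/7)·815 = 166.
Government outlay = subsidy × quantity = 39 × 815 = 31785.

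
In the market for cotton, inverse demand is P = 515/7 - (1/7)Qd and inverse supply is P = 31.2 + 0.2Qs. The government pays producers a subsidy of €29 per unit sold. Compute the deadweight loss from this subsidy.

Deadweight loss = 29435/24

Pre-subsidy: 515/7 - (1/7)Q = 31.2 + 0.2Q gives Q* = 1483/12 and P* = 671/12.
With the subsidy, sellers receive Ps = Pb + 29 for each unit, where Pb is the price buyers pay.
On the curves, Pb = 515/7 - (1/7)Q and Ps = 31.2 + 0.2Q; the wedge Ps − Pb = 29 gives 31.2 + 0.2Q − (515/7 - (1/7)Q) = 29, so Q' = 1249/6.
Then Pb = 515/7 − (1/7)·(1249/6) = 263/6 and Ps = 31.2 + 0.2·(1249/6) = 437/6.
The subsidy expands output by 1249/6 − 1483/12 = 1015/12 past the efficient level; on those units the gap between marginal cost and willingness to pay runs from 0 up to 29.
DWL = ½ × 29 × 1015/12 = 29435/24.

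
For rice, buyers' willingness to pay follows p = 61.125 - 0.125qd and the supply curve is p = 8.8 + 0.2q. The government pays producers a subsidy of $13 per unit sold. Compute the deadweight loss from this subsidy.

Pre-subsidy: 61.125 - 0.125q = 8.8 + 0.2q gives q* = 161 and p* = 41.
With the subsidy, sellers receive ps = pb + 13 for each unit, where pb is the price buyers pay.
On the curves, pb = 61.125 - 0.125q and ps = 8.8 + 0.2q; the wedge ps − pb = 13 gives 8.8 + 0.2q − (61.125 - 0.125q) = 13, so q' = 201.
Then pb = 61.125 − 0.125·201 = 36 and ps = 8.8 + 0.2·201 = 49.
The subsidy expands output by 201 − 161 = 40 past the efficient level; on those units the gap between marginal cost and willingness to pay runs from 0 up to 13.
DWL = ½ × 13 × 40 = 260.

Deadweight loss = $260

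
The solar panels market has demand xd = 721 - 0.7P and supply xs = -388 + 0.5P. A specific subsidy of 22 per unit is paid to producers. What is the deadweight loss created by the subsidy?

Deadweight loss = 847/12

Pre-subsidy: 721 - 0.7P = -388 + 0.5P gives P* = 5545/6, x* = 889/12.
With the subsidy, sellers receive Ps = Pb + 22 for each unit, where Pb is the price buyers pay.
Supply in terms of Pb becomes xs = -388 + 0.5(Pb + 22) = -377 + 0.5Pb. Setting this equal to demand: 721 - 0.7Pb = -377 + 0.5Pb, so Pb = 915.
Sellers receive Ps = 915 + 22 = 937; x' = 721 − 0.7·915 = 80.5.
The subsidy expands output by 80.5 − 889/12 = 77/12 past the efficient level; on those units the gap between marginal cost and willingness to pay runs from 0 up to 22.
DWL = ½ × 22 × 77/12 = 847/12.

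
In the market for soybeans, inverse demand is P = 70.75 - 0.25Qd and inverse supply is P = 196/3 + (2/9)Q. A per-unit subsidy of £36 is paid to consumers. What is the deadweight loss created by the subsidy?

Pre-subsidy: 70.75 - 0.25Q = 196/3 + (2/9)Q gives Q* = 195/17 and P* = 1154/17.
With the rebate, buyers effectively pay Pb = Ps − 36, where Ps is the price sellers receive.
On the curves, Pb = 70.75 - 0.25Q and Ps = 196/3 + (2/9)Q; the wedge Ps − Pb = 36 gives 196/3 + (2/9)Q − (70.75 - 0.25Q) = 36, so Q' = 1491/17.
Then Pb = 70.75 − 0.25·(1491/17) = 830/17 and Ps = 196/3 + (2/9)·(1491/17) = 1442/17.
The subsidy expands output by 1491/17 − 195/17 = 1296/17 past the efficient level; on those units the gap between marginal cost and willingness to pay runs from 0 up to 36.
DWL = ½ × 36 × 1296/17 = 23328/17.

Deadweight loss = 23328/17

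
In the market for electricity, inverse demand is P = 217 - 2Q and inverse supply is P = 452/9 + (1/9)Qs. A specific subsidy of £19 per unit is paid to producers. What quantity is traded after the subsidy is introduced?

Q' = 88

Pre-subsidy: 217 - 2Q = 452/9 + (1/9)Q gives Q* = 79 and P* = 59.
With the subsidy, sellers receive Ps = Pb + 19 for each unit, where Pb is the price buyers pay.
On the curves, Pb = 217 - 2Q and Ps = 452/9 + (1/9)Q; the wedge Ps − Pb = 19 gives 452/9 + (1/9)Q − (217 - 2Q) = 19, so Q' = 88.
Then Pb = 217 − 2·88 = 41 and Ps = 452/9 + (1/9)·88 = 60.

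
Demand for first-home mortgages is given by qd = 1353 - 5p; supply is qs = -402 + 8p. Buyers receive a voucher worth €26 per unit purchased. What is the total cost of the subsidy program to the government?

Pre-subsidy: 1353 - 5p = -402 + 8p gives p* = 135, q* = 678.
With the rebate, buyers effectively pay pb = ps − 26, where ps is the price sellers receive.
Demand in terms of ps becomes qd = 1353 − 5(ps − 26) = 1483 - 5ps. Setting this equal to supply: 1483 - 5ps = -402 + 8ps, so ps = 145.
Buyers pay pb = 145 − 26 = 119; q' = -402 + 8·145 = 758.
Government outlay = subsidy × quantity = 26 × 758 = 19708.

Government cost = €19708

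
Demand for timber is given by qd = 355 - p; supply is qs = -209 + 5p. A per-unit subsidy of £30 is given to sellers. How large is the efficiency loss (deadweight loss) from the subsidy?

Deadweight loss = £375

Pre-subsidy: 355 - p = -209 + 5p gives p* = 94, q* = 261.
With the subsidy, sellers receive ps = pb + 30 for each unit, where pb is the price buyers pay.
Supply in terms of pb becomes qs = -209 + 5(pb + 30) = -59 + 5pb. Setting this equal to demand: 355 - pb = -59 + 5pb, so pb = 69.
Sellers receive ps = 69 + 30 = 99; q' = 355 − 1·69 = 286.
The subsidy expands output by 286 − 261 = 25 past the efficient level; on those units the gap between marginal cost and willingness to pay runs from 0 up to 30.
DWL = ½ × 30 × 25 = 375.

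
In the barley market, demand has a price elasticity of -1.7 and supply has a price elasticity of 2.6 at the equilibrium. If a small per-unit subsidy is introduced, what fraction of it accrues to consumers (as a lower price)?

Consumer share = 26/43

For a small subsidy around the equilibrium, the benefit split depends on the relative slopes, which at a point are proportional to the elasticities.
Buyer share = εs/(εs + |εd|) = 2.6/(2.6 + 1.7) = 26/43; seller share = |εd|/(εs + |εd|) = 17/43.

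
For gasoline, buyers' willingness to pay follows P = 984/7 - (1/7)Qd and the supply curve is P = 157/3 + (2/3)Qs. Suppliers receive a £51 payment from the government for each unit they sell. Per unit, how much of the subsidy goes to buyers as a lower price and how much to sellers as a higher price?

Pre-subsidy: 984/7 - (1/7)Q = 157/3 + (2/3)Q gives Q* = 109 and P* = 125.
With the subsidy, sellers receive Ps = Pb + 51 for each unit, where Pb is the price buyers pay.
On the curves, Pb = 984/7 - (1/7)Q and Ps = 157/3 + (2/3)Q; the wedge Ps − Pb = 51 gives 157/3 + (2/3)Q − (984/7 - (1/7)Q) = 51, so Q' = 172.
Then Pb = 984/7 − (1/7)·172 = 116 and Ps = 157/3 + (2/3)·172 = 167.
Buyers' price falls by P* − Pb = 125 − 116 = 9; sellers' price rises by Ps − P* = 167 − 125 = 42.

Buyers gain £9 per unit; sellers gain £42 per unit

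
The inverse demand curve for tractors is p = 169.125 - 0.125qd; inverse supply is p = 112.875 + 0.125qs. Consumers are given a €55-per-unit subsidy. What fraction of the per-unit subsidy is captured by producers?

Producer share = 0.5

Pre-subsidy: 169.125 - 0.125q = 112.875 + 0.125q gives q* = 225 and p* = 141.
With the rebate, buyers effectively pay pb = ps − 55, where ps is the price sellers receive.
On the curves, pb = 169.125 - 0.125q and ps = 112.875 + 0.125q; the wedge ps − pb = 55 gives 112.875 + 0.125q − (169.125 - 0.125q) = 55, so q' = 445.
Then pb = 169.125 − 0.125·445 = 113.5 and ps = 112.875 + 0.125·445 = 168.5.
Buyers' price falls by p* − pb = 141 − 113.5 = 27.5; sellers' price rises by ps − p* = 168.5 − 141 = 27.5.
So producers capture 27.5/55 = 0.5 of each unit of subsidy.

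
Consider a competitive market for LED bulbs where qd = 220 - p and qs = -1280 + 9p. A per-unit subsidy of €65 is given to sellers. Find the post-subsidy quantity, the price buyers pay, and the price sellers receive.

Pre-subsidy: 220 - p = -1280 + 9p gives p* = 150, q* = 70.
With the subsidy, sellers receive ps = pb + 65 for each unit, where pb is the price buyers pay.
Supply in terms of pb becomes qs = -1280 + 9(pb + 65) = -695 + 9pb. Setting this equal to demand: 220 - pb = -695 + 9pb, so pb = 91.5.
Sellers receive ps = 91.5 + 65 = 156.5; q' = 220 − 1·91.5 = 128.5.

q' = 128.5; buyers pay €91.5; sellers receive €156.5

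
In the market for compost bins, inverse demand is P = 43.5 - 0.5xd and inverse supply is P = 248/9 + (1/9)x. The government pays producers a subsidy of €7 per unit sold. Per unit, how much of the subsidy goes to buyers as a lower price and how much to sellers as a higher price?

Buyers gain 63/11 per unit; sellers gain 14/11 per unit

Pre-subsidy: 43.5 - 0.5x = 248/9 + (1/9)x gives x* = 287/11 and P* = 335/11.
With the subsidy, sellers receive Ps = Pb + 7 for each unit, where Pb is the price buyers pay.
On the curves, Pb = 43.5 - 0.5x and Ps = 248/9 + (1/9)x; the wedge Ps − Pb = 7 gives 248/9 + (1/9)x − (43.5 - 0.5x) = 7, so x' = 413/11.
Then Pb = 43.5 − 0.5·(413/11) = 272/11 and Ps = 248/9 + (1/9)·(413/11) = 349/11.
Buyers' price falls by P* − Pb = 335/11 − 272/11 = 63/11; sellers' price rises by Ps − P* = 349/11 − 335/11 = 14/11.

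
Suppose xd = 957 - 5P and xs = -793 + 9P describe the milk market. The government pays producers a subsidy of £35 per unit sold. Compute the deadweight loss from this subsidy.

Deadweight loss = £1968.75

Pre-subsidy: 957 - 5P = -793 + 9P gives P* = 125, x* = 332.
With the subsidy, sellers receive Ps = Pb + 35 for each unit, where Pb is the price buyers pay.
Supply in terms of Pb becomes xs = -793 + 9(Pb + 35) = -478 + 9Pb. Setting this equal to demand: 957 - 5Pb = -478 + 9Pb, so Pb = 102.5.
Sellers receive Ps = 102.5 + 35 = 137.5; x' = 957 − 5·102.5 = 444.5.
The subsidy expands output by 444.5 − 332 = 112.5 past the efficient level; on those units the gap between marginal cost and willingness to pay runs from 0 up to 35.
DWL = ½ × 35 × 112.5 = 1968.75.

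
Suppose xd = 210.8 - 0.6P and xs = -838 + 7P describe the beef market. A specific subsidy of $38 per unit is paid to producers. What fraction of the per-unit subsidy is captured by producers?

Pre-subsidy: 210.8 - 0.6P = -838 + 7P gives P* = 138, x* = 128.
With the subsidy, sellers receive Ps = Pb + 38 for each unit, where Pb is the price buyers pay.
Supply in terms of Pb becomes xs = -838 + 7(Pb + 38) = -572 + 7Pb. Setting this equal to demand: 210.8 - 0.6Pb = -572 + 7Pb, so Pb = 103.
Sellers receive Ps = 103 + 38 = 141; x' = 210.8 − 0.6·103 = 149.
Buyers' price falls by P* − Pb = 138 − 103 = 35; sellers' price rises by Ps − P* = 141 − 138 = 3.
So producers capture 3/38 = 3/38 of each unit of subsidy.

Producer share = 3/38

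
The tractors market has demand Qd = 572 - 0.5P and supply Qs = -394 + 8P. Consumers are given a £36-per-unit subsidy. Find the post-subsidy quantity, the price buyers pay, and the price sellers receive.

Pre-subsidy: 572 - 0.5P = -394 + 8P gives P* = 1932/17, Q* = 8758/17.
With the rebate, buyers effectively pay Pb = Ps − 36, where Ps is the price sellers receive.
Demand in terms of Ps becomes Qd = 572 − 0.5(Ps − 36) = 590 - 0.5Ps. Setting this equal to supply: 590 - 0.5Ps = -394 + 8Ps, so Ps = 1968/17.
Buyers pay Pb = 1968/17 − 36 = 1356/17; Q' = -394 + 8·(1968/17) = 9046/17.

Q' = 9046/17; buyers pay 1356/17; sellers receive 1968/17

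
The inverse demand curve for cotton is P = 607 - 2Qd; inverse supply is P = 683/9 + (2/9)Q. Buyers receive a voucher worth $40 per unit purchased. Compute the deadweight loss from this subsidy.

Deadweight loss = $360

Pre-subsidy: 607 - 2Q = 683/9 + (2/9)Q gives Q* = 239 and P* = 129.
With the rebate, buyers effectively pay Pb = Ps − 40, where Ps is the price sellers receive.
On the curves, Pb = 607 - 2Q and Ps = 683/9 + (2/9)Q; the wedge Ps − Pb = 40 gives 683/9 + (2/9)Q − (607 - 2Q) = 40, so Q' = 257.
Then Pb = 607 − 2·257 = 93 and Ps = 683/9 + (2/9)·257 = 133.
The subsidy expands output by 257 − 239 = 18 past the efficient level; on those units the gap between marginal cost and willingness to pay runs from 0 up to 40.
DWL = ½ × 40 × 18 = 360.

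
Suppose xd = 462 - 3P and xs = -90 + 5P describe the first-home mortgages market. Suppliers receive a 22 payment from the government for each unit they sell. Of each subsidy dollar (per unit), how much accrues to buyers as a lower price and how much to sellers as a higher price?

Pre-subsidy: 462 - 3P = -90 + 5P gives P* = 69, x* = 255.
With the subsidy, sellers receive Ps = Pb + 22 for each unit, where Pb is the price buyers pay.
Supply in terms of Pb becomes xs = -90 + 5(Pb + 22) = 20 + 5Pb. Setting this equal to demand: 462 - 3Pb = 20 + 5Pb, so Pb = 55.25.
Sellers receive Ps = 55.25 + 22 = 77.25; x' = 462 − 3·55.25 = 296.25.
Buyers' price falls by P* − Pb = 69 − 55.25 = 13.75; sellers' price rises by Ps − P* = 77.25 − 69 = 8.25.

Buyers gain 13.75 per unit; sellers gain 8.25 per unit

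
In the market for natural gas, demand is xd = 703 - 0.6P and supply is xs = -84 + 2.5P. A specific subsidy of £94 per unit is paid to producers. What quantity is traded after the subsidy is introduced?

x' = 18481/31

Pre-subsidy: 703 - 0.6P = -84 + 2.5P gives P* = 7870/31, x* = 17071/31.
With the subsidy, sellers receive Ps = Pb + 94 for each unit, where Pb is the price buyers pay.
Supply in terms of Pb becomes xs = -84 + 2.5(Pb + 94) = 151 + 2.5Pb. Setting this equal to demand: 703 - 0.6Pb = 151 + 2.5Pb, so Pb = 5520/31.
Sellers receive Ps = 5520/31 + 94 = 8434/31; x' = 703 − 0.6·(5520/31) = 18481/31.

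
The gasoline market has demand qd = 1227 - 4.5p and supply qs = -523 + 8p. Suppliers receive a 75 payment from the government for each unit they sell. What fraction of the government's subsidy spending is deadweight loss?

Pre-subsidy: 1227 - 4.5p = -523 + 8p gives p* = 140, q* = 597.
With the subsidy, sellers receive ps = pb + 75 for each unit, where pb is the price buyers pay.
Supply in terms of pb becomes qs = -523 + 8(pb + 75) = 77 + 8pb. Setting this equal to demand: 1227 - 4.5pb = 77 + 8pb, so pb = 92.
Sellers receive ps = 92 + 75 = 167; q' = 1227 − 4.5·92 = 813.
ΔCS = ½(597 + 813)(140 − 92) = 33840; ΔPS = ½(597 + 813)(167 − 140) = 19035.
Government spending = 75 × 813 = 60975.
DWL = ½ × 75 × (813 − 597) = 8100; fraction = 8100 / 60975 = 36/271.

DWL / government spending = 36/271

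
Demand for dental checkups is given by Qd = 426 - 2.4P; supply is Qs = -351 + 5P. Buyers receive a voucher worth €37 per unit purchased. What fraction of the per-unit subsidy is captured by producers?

Pre-subsidy: 426 - 2.4P = -351 + 5P gives P* = 105, Q* = 174.
With the rebate, buyers effectively pay Pb = Ps − 37, where Ps is the price sellers receive.
Demand in terms of Ps becomes Qd = 426 − 2.4(Ps − 37) = 514.8 - 2.4Ps. Setting this equal to supply: 514.8 - 2.4Ps = -351 + 5Ps, so Ps = 117.
Buyers pay Pb = 117 − 37 = 80; Q' = -351 + 5·117 = 234.
Buyers' price falls by P* − Pb = 105 − 80 = 25; sellers' price rises by Ps − P* = 117 − 105 = 12.
So producers capture 12/37 = 12/37 of each unit of subsidy.

Producer share = 12/37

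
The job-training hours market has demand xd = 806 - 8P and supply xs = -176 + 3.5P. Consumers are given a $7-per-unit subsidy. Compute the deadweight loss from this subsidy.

Pre-subsidy: 806 - 8P = -176 + 3.5P gives P* = 1964/23, x* = 2826/23.
With the rebate, buyers effectively pay Pb = Ps − 7, where Ps is the price sellers receive.
Demand in terms of Ps becomes xd = 806 − 8(Ps − 7) = 862 - 8Ps. Setting this equal to supply: 862 - 8Ps = -176 + 3.5Ps, so Ps = 2076/23.
Buyers pay Pb = 2076/23 − 7 = 1915/23; x' = -176 + 3.5·(2076/23) = 3218/23.
The subsidy expands output by 3218/23 − 2826/23 = 392/23 past the efficient level; on those units the gap between marginal cost and willingness to pay runs from 0 up to 7.
DWL = ½ × 7 × 392/23 = 1372/23.

Deadweight loss = 1372/23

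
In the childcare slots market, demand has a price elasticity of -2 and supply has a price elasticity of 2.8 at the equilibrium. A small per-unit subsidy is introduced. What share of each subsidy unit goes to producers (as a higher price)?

Producer share = 5/12

For a small subsidy around the equilibrium, the benefit split depends on the relative slopes, which at a point are proportional to the elasticities.
Buyer share = εs/(εs + |εd|) = 2.8/(2.8 + 2) = 7/12; seller share = |εd|/(εs + |εd|) = 5/12.
So producers capture 5/12 of the subsidy.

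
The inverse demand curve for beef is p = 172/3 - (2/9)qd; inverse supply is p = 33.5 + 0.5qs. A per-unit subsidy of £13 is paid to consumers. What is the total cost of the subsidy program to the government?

Government cost = £663

Pre-subsidy: 172/3 - (2/9)q = 33.5 + 0.5q gives q* = 33 and p* = 50.
With the rebate, buyers effectively pay pb = ps − 13, where ps is the price sellers receive.
On the curves, pb = 172/3 - (2/9)q and ps = 33.5 + 0.5q; the wedge ps − pb = 13 gives 33.5 + 0.5q − (172/3 - (2/9)q) = 13, so q' = 51.
Then pb = 172/3 − (2/9)·51 = 46 and ps = 33.5 + 0.5·51 = 59.
Government outlay = subsidy × quantity = 13 × 51 = 663.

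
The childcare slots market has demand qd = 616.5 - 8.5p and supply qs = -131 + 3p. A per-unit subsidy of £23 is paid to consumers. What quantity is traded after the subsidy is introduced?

Pre-subsidy: 616.5 - 8.5p = -131 + 3p gives p* = 65, q* = 64.
With the rebate, buyers effectively pay pb = ps − 23, where ps is the price sellers receive.
Demand in terms of ps becomes qd = 616.5 − 8.5(ps − 23) = 812 - 8.5ps. Setting this equal to supply: 812 - 8.5ps = -131 + 3ps, so ps = 82.
Buyers pay pb = 82 − 23 = 59; q' = -131 + 3·82 = 115.

q' = 115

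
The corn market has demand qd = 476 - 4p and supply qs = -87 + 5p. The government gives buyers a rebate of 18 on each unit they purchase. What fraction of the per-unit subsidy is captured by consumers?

Consumer share = 5/9

Pre-subsidy: 476 - 4p = -87 + 5p gives p* = 563/9, q* = 2032/9.
With the rebate, buyers effectively pay pb = ps − 18, where ps is the price sellers receive.
Demand in terms of ps becomes qd = 476 − 4(ps − 18) = 548 - 4ps. Setting this equal to supply: 548 - 4ps = -87 + 5ps, so ps = 635/9.
Buyers pay pb = 635/9 − 18 = 473/9; q' = -87 + 5·(635/9) = 2392/9.
Buyers' price falls by p* − pb = 563/9 − 473/9 = 10; sellers' price rises by ps − p* = 635/9 − 563/9 = 8.
So consumers capture 10/18 = 5/9 of each unit of subsidy.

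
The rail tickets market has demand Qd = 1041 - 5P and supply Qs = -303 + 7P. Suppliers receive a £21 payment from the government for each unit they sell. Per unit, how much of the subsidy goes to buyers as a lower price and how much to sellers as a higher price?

Pre-subsidy: 1041 - 5P = -303 + 7P gives P* = 112, Q* = 481.
With the subsidy, sellers receive Ps = Pb + 21 for each unit, where Pb is the price buyers pay.
Supply in terms of Pb becomes Qs = -303 + 7(Pb + 21) = -156 + 7Pb. Setting this equal to demand: 1041 - 5Pb = -156 + 7Pb, so Pb = 99.75.
Sellers receive Ps = 99.75 + 21 = 120.75; Q' = 1041 − 5·99.75 = 542.25.
Buyers' price falls by P* − Pb = 112 − 99.75 = 12.25; sellers' price rises by Ps − P* = 120.75 − 112 = 8.75.

Buyers gain £12.25 per unit; sellers gain £8.75 per unit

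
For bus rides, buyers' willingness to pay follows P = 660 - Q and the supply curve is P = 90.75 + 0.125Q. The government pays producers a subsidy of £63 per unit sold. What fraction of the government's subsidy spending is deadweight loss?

Pre-subsidy: 660 - Q = 90.75 + 0.125Q gives Q* = 506 and P* = 154.
With the subsidy, sellers receive Ps = Pb + 63 for each unit, where Pb is the price buyers pay.
On the curves, Pb = 660 - Q and Ps = 90.75 + 0.125Q; the wedge Ps − Pb = 63 gives 90.75 + 0.125Q − (660 - Q) = 63, so Q' = 562.
Then Pb = 660 − 1·562 = 98 and Ps = 90.75 + 0.125·562 = 161.
ΔCS = ½(506 + 562)(154 − 98) = 29904; ΔPS = ½(506 + 562)(161 − 154) = 3738.
Government spending = 63 × 562 = 35406.
DWL = ½ × 63 × (562 − 506) = 1764; fraction = 1764 / 35406 = 14/281.

DWL / government spending = 14/281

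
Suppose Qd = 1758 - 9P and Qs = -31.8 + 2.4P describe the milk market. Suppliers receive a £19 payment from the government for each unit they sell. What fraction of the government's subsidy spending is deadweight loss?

DWL / government spending = 6/127

Pre-subsidy: 1758 - 9P = -31.8 + 2.4P gives P* = 157, Q* = 345.
With the subsidy, sellers receive Ps = Pb + 19 for each unit, where Pb is the price buyers pay.
Supply in terms of Pb becomes Qs = -31.8 + 2.4(Pb + 19) = 13.8 + 2.4Pb. Setting this equal to demand: 1758 - 9Pb = 13.8 + 2.4Pb, so Pb = 153.
Sellers receive Ps = 153 + 19 = 172; Q' = 1758 − 9·153 = 381.
ΔCS = ½(345 + 381)(157 − 153) = 1452; ΔPS = ½(345 + 381)(172 − 157) = 5445.
Government spending = 19 × 381 = 7239.
DWL = ½ × 19 × (381 − 345) = 342; fraction = 342 / 7239 = 6/127.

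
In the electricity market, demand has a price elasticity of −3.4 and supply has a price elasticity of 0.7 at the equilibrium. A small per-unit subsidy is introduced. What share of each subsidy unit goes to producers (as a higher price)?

Producer share = 34/41

For a small subsidy around the equilibrium, the benefit split depends on the relative slopes, which at a point are proportional to the elasticities.
Buyer share = εs/(εs + |εd|) = 0.7/(0.7 + 3.4) = 7/41; seller share = |εd|/(εs + |εd|) = 34/41.
So producers capture 34/41 of the subsidy.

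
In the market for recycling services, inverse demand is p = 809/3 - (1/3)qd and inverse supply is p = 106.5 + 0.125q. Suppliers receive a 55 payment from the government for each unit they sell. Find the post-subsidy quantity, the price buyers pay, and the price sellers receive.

Pre-subsidy: 809/3 - (1/3)q = 106.5 + 0.125q gives q* = 356 and p* = 151.
With the subsidy, sellers receive ps = pb + 55 for each unit, where pb is the price buyers pay.
On the curves, pb = 809/3 - (1/3)q and ps = 106.5 + 0.125q; the wedge ps − pb = 55 gives 106.5 + 0.125q − (809/3 - (1/3)q) = 55, so q' = 476.
Then pb = 809/3 − (1/3)·476 = 111 and ps = 106.5 + 0.125·476 = 166.

q' = 476; buyers pay 111; sellers receive 166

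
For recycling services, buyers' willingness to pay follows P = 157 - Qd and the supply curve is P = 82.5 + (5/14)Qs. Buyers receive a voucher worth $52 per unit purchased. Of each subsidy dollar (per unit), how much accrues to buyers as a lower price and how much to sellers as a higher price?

Pre-subsidy: 157 - Q = 82.5 + (5/14)Q gives Q* = 1043/19 and P* = 1940/19.
With the rebate, buyers effectively pay Pb = Ps − 52, where Ps is the price sellers receive.
On the curves, Pb = 157 - Q and Ps = 82.5 + (5/14)Q; the wedge Ps − Pb = 52 gives 82.5 + (5/14)Q − (157 - Q) = 52, so Q' = 1771/19.
Then Pb = 157 − 1·(1771/19) = 1212/19 and Ps = 82.5 + (5/14)·(1771/19) = 2200/19.
Buyers' price falls by P* − Pb = 1940/19 − 1212/19 = 728/19; sellers' price rises by Ps − P* = 2200/19 − 1940/19 = 260/19.

Buyers gain 728/19 per unit; sellers gain 260/19 per unit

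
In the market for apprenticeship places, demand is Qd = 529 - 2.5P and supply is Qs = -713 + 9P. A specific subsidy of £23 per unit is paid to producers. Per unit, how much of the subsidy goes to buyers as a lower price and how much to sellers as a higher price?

Pre-subsidy: 529 - 2.5P = -713 + 9P gives P* = 108, Q* = 259.
With the subsidy, sellers receive Ps = Pb + 23 for each unit, where Pb is the price buyers pay.
Supply in terms of Pb becomes Qs = -713 + 9(Pb + 23) = -506 + 9Pb. Setting this equal to demand: 529 - 2.5Pb = -506 + 9Pb, so Pb = 90.
Sellers receive Ps = 90 + 23 = 113; Q' = 529 − 2.5·90 = 304.
Buyers' price falls by P* − Pb = 108 − 90 = 18; sellers' price rises by Ps − P* = 113 − 108 = 5.

Buyers gain £18 per unit; sellers gain £5 per unit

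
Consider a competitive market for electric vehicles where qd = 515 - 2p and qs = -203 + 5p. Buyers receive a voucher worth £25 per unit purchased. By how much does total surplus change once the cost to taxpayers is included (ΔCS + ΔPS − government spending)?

Net change in total surplus = -3125/7

Pre-subsidy: 515 - 2p = -203 + 5p gives p* = 718/7, q* = 2169/7.
With the rebate, buyers effectively pay pb = ps − 25, where ps is the price sellers receive.
Demand in terms of ps becomes qd = 515 − 2(ps − 25) = 565 - 2ps. Setting this equal to supply: 565 - 2ps = -203 + 5ps, so ps = 768/7.
Buyers pay pb = 768/7 − 25 = 593/7; q' = -203 + 5·(768/7) = 2419/7.
ΔCS = ½(2169/7 + 2419/7)(718/7 − 593/7) = 286750/49; ΔPS = ½(2169/7 + 2419/7)(768/7 − 718/7) = 114700/49.
Government spending = 25 × 2419/7 = 60475/7.
Net change = 286750/49 + 114700/49 − 60475/7 = -3125/7. The loss equals the DWL triangle ½·25·250/7.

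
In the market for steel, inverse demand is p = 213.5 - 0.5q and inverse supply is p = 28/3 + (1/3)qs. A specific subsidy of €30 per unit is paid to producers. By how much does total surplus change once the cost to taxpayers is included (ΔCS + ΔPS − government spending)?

Pre-subsidy: 213.5 - 0.5q = 28/3 + (1/3)q gives q* = 245 and p* = 91.
With the subsidy, sellers receive ps = pb + 30 for each unit, where pb is the price buyers pay.
On the curves, pb = 213.5 - 0.5q and ps = 28/3 + (1/3)q; the wedge ps − pb = 30 gives 28/3 + (1/3)q − (213.5 - 0.5q) = 30, so q' = 281.
Then pb = 213.5 − 0.5·281 = 73 and ps = 28/3 + (1/3)·281 = 103.
ΔCS = ½(245 + 281)(91 − 73) = 4734; ΔPS = ½(245 + 281)(103 − 91) = 3156.
Government spending = 30 × 281 = 8430.
Net change = 4734 + 3156 − 8430 = -540. The loss equals the DWL triangle ½·30·36.

Net change in total surplus = -€540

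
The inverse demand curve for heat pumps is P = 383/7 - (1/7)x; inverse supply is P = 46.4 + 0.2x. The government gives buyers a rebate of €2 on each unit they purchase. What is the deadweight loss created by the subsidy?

Pre-subsidy: 383/7 - (1/7)x = 46.4 + 0.2x gives x* = 24.25 and P* = 51.25.
With the rebate, buyers effectively pay Pb = Ps − 2, where Ps is the price sellers receive.
On the curves, Pb = 383/7 - (1/7)x and Ps = 46.4 + 0.2x; the wedge Ps − Pb = 2 gives 46.4 + 0.2x − (383/7 - (1/7)x) = 2, so x' = 361/12.
Then Pb = 383/7 − (1/7)·(361/12) = 605/12 and Ps = 46.4 + 0.2·(361/12) = 629/12.
The subsidy expands output by 361/12 − 24.25 = 35/6 past the efficient level; on those units the gap between marginal cost and willingness to pay runs from 0 up to 2.
DWL = ½ × 2 × 35/6 = 35/6.

Deadweight loss = 35/6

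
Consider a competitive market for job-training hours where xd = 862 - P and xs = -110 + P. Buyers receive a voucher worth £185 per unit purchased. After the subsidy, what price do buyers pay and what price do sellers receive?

Pre-subsidy: 862 - P = -110 + P gives P* = 486, x* = 376.
With the rebate, buyers effectively pay Pb = Ps − 185, where Ps is the price sellers receive.
Demand in terms of Ps becomes xd = 862 − 1(Ps − 185) = 1047 - Ps. Setting this equal to supply: 1047 - Ps = -110 + Ps, so Ps = 578.5.
Buyers pay Pb = 578.5 − 185 = 393.5; x' = -110 + 1·578.5 = 468.5.

Buyers pay £393.5; sellers receive £578.5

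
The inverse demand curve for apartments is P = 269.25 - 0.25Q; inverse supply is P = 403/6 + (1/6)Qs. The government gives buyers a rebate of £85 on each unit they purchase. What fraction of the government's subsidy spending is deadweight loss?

DWL / government spending = 102/689

Pre-subsidy: 269.25 - 0.25Q = 403/6 + (1/6)Q gives Q* = 485 and P* = 148.
With the rebate, buyers effectively pay Pb = Ps − 85, where Ps is the price sellers receive.
On the curves, Pb = 269.25 - 0.25Q and Ps = 403/6 + (1/6)Q; the wedge Ps − Pb = 85 gives 403/6 + (1/6)Q − (269.25 - 0.25Q) = 85, so Q' = 689.
Then Pb = 269.25 − 0.25·689 = 97 and Ps = 403/6 + (1/6)·689 = 182.
ΔCS = ½(485 + 689)(148 − 97) = 29937; ΔPS = ½(485 + 689)(182 − 148) = 19958.
Government spending = 85 × 689 = 58565.
DWL = ½ × 85 × (689 − 485) = 8670; fraction = 8670 / 58565 = 102/689.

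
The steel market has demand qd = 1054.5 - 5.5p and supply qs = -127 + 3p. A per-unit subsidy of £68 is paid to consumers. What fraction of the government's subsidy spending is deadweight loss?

DWL / government spending = 33/211

Pre-subsidy: 1054.5 - 5.5p = -127 + 3p gives p* = 139, q* = 290.
With the rebate, buyers effectively pay pb = ps − 68, where ps is the price sellers receive.
Demand in terms of ps becomes qd = 1054.5 − 5.5(ps − 68) = 1428.5 - 5.5ps. Setting this equal to supply: 1428.5 - 5.5ps = -127 + 3ps, so ps = 183.
Buyers pay pb = 183 − 68 = 115; q' = -127 + 3·183 = 422.
ΔCS = ½(290 + 422)(139 − 115) = 8544; ΔPS = ½(290 + 422)(183 − 139) = 15664.
Government spending = 68 × 422 = 28696.
DWL = ½ × 68 × (422 − 290) = 4488; fraction = 4488 / 28696 = 33/211.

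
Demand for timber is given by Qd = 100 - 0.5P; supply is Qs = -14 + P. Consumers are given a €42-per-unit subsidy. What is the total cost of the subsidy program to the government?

Government cost = €3192

Pre-subsidy: 100 - 0.5P = -14 + P gives P* = 76, Q* = 62.
With the rebate, buyers effectively pay Pb = Ps − 42, where Ps is the price sellers receive.
Demand in terms of Ps becomes Qd = 100 − 0.5(Ps − 42) = 121 - 0.5Ps. Setting this equal to supply: 121 - 0.5Ps = -14 + Ps, so Ps = 90.
Buyers pay Pb = 90 − 42 = 48; Q' = -14 + 1·90 = 76.
Government outlay = subsidy × quantity = 42 × 76 = 3192.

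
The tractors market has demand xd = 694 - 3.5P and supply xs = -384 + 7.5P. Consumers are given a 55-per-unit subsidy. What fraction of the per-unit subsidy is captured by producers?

Pre-subsidy: 694 - 3.5P = -384 + 7.5P gives P* = 98, x* = 351.
With the rebate, buyers effectively pay Pb = Ps − 55, where Ps is the price sellers receive.
Demand in terms of Ps becomes xd = 694 − 3.5(Ps − 55) = 886.5 - 3.5Ps. Setting this equal to supply: 886.5 - 3.5Ps = -384 + 7.5Ps, so Ps = 115.5.
Buyers pay Pb = 115.5 − 55 = 60.5; x' = -384 + 7.5·115.5 = 482.25.
Buyers' price falls by P* − Pb = 98 − 60.5 = 37.5; sellers' price rises by Ps − P* = 115.5 − 98 = 17.5.
So producers capture 17.5/55 = 7/22 of each unit of subsidy.

Producer share = 7/22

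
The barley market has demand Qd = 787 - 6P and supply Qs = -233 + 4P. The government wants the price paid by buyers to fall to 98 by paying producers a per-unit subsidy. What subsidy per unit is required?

Required subsidy s = 10 per unit

At a buyer price of 98, quantity demanded is 787 − 6·98 = 199.
Sellers supply 199 only when they receive Ps with -233 + 4·Ps = 199, i.e. Ps = 108.
s = Ps − Pb = 108 − 98 = 10.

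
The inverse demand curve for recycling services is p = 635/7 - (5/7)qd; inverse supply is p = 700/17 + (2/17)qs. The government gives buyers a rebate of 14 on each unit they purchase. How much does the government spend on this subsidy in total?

Pre-subsidy: 635/7 - (5/7)q = 700/17 + (2/17)q gives q* = 655/11 and p* = 530/11.
With the rebate, buyers effectively pay pb = ps − 14, where ps is the price sellers receive.
On the curves, pb = 635/7 - (5/7)q and ps = 700/17 + (2/17)q; the wedge ps − pb = 14 gives 700/17 + (2/17)q − (635/7 - (5/7)q) = 14, so q' = 7561/99.
Then pb = 635/7 − (5/7)·(7561/99) = 3580/99 and ps = 700/17 + (2/17)·(7561/99) = 4966/99.
Government outlay = subsidy × quantity = 14 × 7561/99 = 105854/99.

Government cost = 105854/99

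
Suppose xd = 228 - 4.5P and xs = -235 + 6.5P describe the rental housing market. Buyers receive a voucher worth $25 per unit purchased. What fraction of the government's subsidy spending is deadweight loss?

DWL / government spending = 975/3082

Pre-subsidy: 228 - 4.5P = -235 + 6.5P gives P* = 463/11, x* = 849/22.
With the rebate, buyers effectively pay Pb = Ps − 25, where Ps is the price sellers receive.
Demand in terms of Ps becomes xd = 228 − 4.5(Ps − 25) = 340.5 - 4.5Ps. Setting this equal to supply: 340.5 - 4.5Ps = -235 + 6.5Ps, so Ps = 1151/22.
Buyers pay Pb = 1151/22 − 25 = 601/22; x' = -235 + 6.5·(1151/22) = 4623/44.
ΔCS = ½(849/22 + 4623/44)(463/11 − 601/22) = 2054325/1936; ΔPS = ½(849/22 + 4623/44)(1151/22 − 463/11) = 1422225/1936.
Government spending = 25 × 4623/44 = 115575/44.
DWL = ½ × 25 × (4623/44 − 849/22) = 73125/88; fraction = (73125/88) / (115575/44) = 975/3082.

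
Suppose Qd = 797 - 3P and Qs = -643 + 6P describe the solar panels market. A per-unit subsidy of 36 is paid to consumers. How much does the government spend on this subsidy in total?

Government cost = 14004

Pre-subsidy: 797 - 3P = -643 + 6P gives P* = 160, Q* = 317.
With the rebate, buyers effectively pay Pb = Ps − 36, where Ps is the price sellers receive.
Demand in terms of Ps becomes Qd = 797 − 3(Ps − 36) = 905 - 3Ps. Setting this equal to supply: 905 - 3Ps = -643 + 6Ps, so Ps = 172.
Buyers pay Pb = 172 − 36 = 136; Q' = -643 + 6·172 = 389.
Government outlay = subsidy × quantity = 36 × 389 = 14004.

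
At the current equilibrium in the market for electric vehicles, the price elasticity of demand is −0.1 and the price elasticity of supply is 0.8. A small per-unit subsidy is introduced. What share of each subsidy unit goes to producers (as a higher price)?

Producer share = 1/9

For a small subsidy around the equilibrium, the benefit split depends on the relative slopes, which at a point are proportional to the elasticities.
Buyer share = εs/(εs + |εd|) = 0.8/(0.8 + 0.1) = 8/9; seller share = |εd|/(εs + |εd|) = 1/9.
So producers capture 1/9 of the subsidy.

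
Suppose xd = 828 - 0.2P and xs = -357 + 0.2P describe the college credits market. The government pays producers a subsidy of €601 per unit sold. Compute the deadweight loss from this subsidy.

Deadweight loss = €18060.05

Pre-subsidy: 828 - 0.2P = -357 + 0.2P gives P* = 2962.5, x* = 235.5.
With the subsidy, sellers receive Ps = Pb + 601 for each unit, where Pb is the price buyers pay.
Supply in terms of Pb becomes xs = -357 + 0.2(Pb + 601) = -236.8 + 0.2Pb. Setting this equal to demand: 828 - 0.2Pb = -236.8 + 0.2Pb, so Pb = 2662.
Sellers receive Ps = 2662 + 601 = 3263; x' = 828 − 0.2·2662 = 295.6.
The subsidy expands output by 295.6 − 235.5 = 60.1 past the efficient level; on those units the gap between marginal cost and willingness to pay runs from 0 up to 601.
DWL = ½ × 601 × 60.1 = 18060.05.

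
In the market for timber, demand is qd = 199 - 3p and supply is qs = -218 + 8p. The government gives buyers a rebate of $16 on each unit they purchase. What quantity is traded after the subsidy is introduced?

q' = 1322/11

Pre-subsidy: 199 - 3p = -218 + 8p gives p* = 417/11, q* = 938/11.
With the rebate, buyers effectively pay pb = ps − 16, where ps is the price sellers receive.
Demand in terms of ps becomes qd = 199 − 3(ps − 16) = 247 - 3ps. Setting this equal to supply: 247 - 3ps = -218 + 8ps, so ps = 465/11.
Buyers pay pb = 465/11 − 16 = 289/11; q' = -218 + 8·(465/11) = 1322/11.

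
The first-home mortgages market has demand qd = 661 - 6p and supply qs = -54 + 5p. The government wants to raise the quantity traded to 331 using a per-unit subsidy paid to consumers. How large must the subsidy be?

At q = 331, invert demand for the buyer price: pb = (661 − 331)/6 = 55; invert supply for the seller price: ps = (331 − (-54))/5 = 77.
The subsidy must fill the gap: s = ps − pb = 77 − 55 = 22.

Required subsidy s = 22 per unit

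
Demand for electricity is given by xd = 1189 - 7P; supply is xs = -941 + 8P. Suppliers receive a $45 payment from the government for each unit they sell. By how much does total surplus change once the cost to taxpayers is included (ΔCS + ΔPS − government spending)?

Net change in total surplus = -$3780

Pre-subsidy: 1189 - 7P = -941 + 8P gives P* = 142, x* = 195.
With the subsidy, sellers receive Ps = Pb + 45 for each unit, where Pb is the price buyers pay.
Supply in terms of Pb becomes xs = -941 + 8(Pb + 45) = -581 + 8Pb. Setting this equal to demand: 1189 - 7Pb = -581 + 8Pb, so Pb = 118.
Sellers receive Ps = 118 + 45 = 163; x' = 1189 − 7·118 = 363.
ΔCS = ½(195 + 363)(142 − 118) = 6696; ΔPS = ½(195 + 363)(163 − 142) = 5859.
Government spending = 45 × 363 = 16335.
Net change = 6696 + 5859 − 16335 = -3780. The loss equals the DWL triangle ½·45·168.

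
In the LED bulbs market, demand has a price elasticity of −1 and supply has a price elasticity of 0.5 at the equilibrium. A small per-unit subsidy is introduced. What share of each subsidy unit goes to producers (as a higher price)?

Producer share = 2/3

For a small subsidy around the equilibrium, the benefit split depends on the relative slopes, which at a point are proportional to the elasticities.
Buyer share = εs/(εs + |εd|) = 0.5/(0.5 + 1) = 1/3; seller share = |εd|/(εs + |εd|) = 2/3.
So producers capture 2/3 of the subsidy.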